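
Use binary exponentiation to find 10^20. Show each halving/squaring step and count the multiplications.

Computing 10^20 by squaring (build up from 10^1; each line after the first costs one multiplication):

10^1 = 10
10^2 = (10^1)^2 = 10^2 = 100
10^4 = (10^2)^2 = 100^2 = 10000
10^5 = 10 * 10^4 = 10 * 10000 = 100000
10^10 = (10^5)^2 = 100000^2 = 10000000000
10^20 = (10^10)^2 = 10000000000^2 = 100000000000000000000

Result: 100000000000000000000
Multiplications needed: 5 (5 lines after 10^1)

10^20 = 100000000000000000000. Using exponentiation by squaring, this requires 5 multiplications. The key idea: if the exponent is even, square the half-power; if odd, multiply by the base once.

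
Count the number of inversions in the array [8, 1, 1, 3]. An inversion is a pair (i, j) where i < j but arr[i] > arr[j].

Finding inversions in [8, 1, 1, 3]:

(0, 1): arr[0]=8 > arr[1]=1
(0, 2): arr[0]=8 > arr[2]=1
(0, 3): arr[0]=8 > arr[3]=3

Total inversions: 3

The array has 3 inversion(s): (0,1), (0,2), (0,3). Each pair (i,j) satisfies i < j and arr[i] > arr[j].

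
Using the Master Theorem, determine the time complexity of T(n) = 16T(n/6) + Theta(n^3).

Master Theorem for T(n) = 16T(n/6) + O(n^3):

a = 16, b = 6, c = 3
log_b(a) = log_6(16) = 1.5474

Case 3: c = 3 > log_6(16) = 1.5474
T(n) = O(n^3) = O(n^3)

For T(n) = 16T(n/6) + O(n^3): log_6(16) = 1.5474. This is Case 3 of the Master Theorem (c > log_b(a), work dominated by root), giving O(n^3).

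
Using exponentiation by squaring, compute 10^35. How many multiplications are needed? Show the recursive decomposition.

Computing 10^35 by squaring (build up from 10^1; each line after the first costs one multiplication):

10^1 = 10
10^2 = (10^1)^2 = 10^2 = 100
10^4 = (10^2)^2 = 100^2 = 10000
10^8 = (10^4)^2 = 10000^2 = 100000000
10^16 = (10^8)^2 = 100000000^2 = 10000000000000000
10^17 = 10 * 10^16 = 10 * 10000000000000000 = 100000000000000000
10^34 = (10^17)^2 = 100000000000000000^2 = 10000000000000000000000000000000000
10^35 = 10 * 10^34 = 10 * 10000000000000000000000000000000000 = 100000000000000000000000000000000000

Result: 100000000000000000000000000000000000
Multiplications needed: 7 (7 lines after 10^1)

10^35 = 100000000000000000000000000000000000. Using exponentiation by squaring, this requires 7 multiplications. The key idea: if the exponent is even, square the half-power; if odd, multiply by the base once.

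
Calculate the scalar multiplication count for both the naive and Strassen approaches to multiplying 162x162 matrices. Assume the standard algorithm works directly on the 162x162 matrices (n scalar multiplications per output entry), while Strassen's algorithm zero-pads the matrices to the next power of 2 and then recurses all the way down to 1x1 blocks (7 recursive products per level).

Matrix multiplication for 162x162 matrices:

Strassen's algorithm requires power-of-2 dimensions. Pad 162x162 to 256x256 (next power of 2).

Standard algorithm: 162^3 = 4251528 multiplications
Strassen's algorithm: 7^(log2(256)) = 7^8 = 5764801 multiplications
Difference: 4251528 - 5764801 = -1513273 (Strassen uses MORE here due to padding overhead — for small or just-over-power-of-2 n, padding can outweigh the per-level savings)

Standard: 4251528 multiplications (162^3). Strassen: 5764801 multiplications (7^8, after padding to 256x256). Strassen reduces 8 recursive multiplications to 7 at each level.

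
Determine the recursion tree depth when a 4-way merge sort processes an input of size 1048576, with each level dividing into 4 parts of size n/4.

For divide and conquer with division factor 4:

Problem sizes at each level:
Level 0: 1048576
Level 1: 262144
Level 2: 65536
Level 3: 16384
Level 4: 4096
Level 5: 1024
Level 6: 256
Level 7: 64
Level 8: 16
Level 9: 4
Level 10: 1

The root is level 0 and the size-1 base case is level 10 (the tree spans levels 0 through 10, i.e. 11 levels counting the root), so the depth is the number of divisions: log_4(1048576) = 10

The recursion tree depth is log_4(1048576) = 10. At each level, the problem size is divided by 4, so it takes 10 divisions to reduce to a base case of size 1. The algorithm makes 4 recursive calls at each level.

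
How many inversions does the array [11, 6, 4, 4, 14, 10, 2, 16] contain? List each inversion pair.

Finding inversions in [11, 6, 4, 4, 14, 10, 2, 16]:

(0, 1): arr[0]=11 > arr[1]=6
(0, 2): arr[0]=11 > arr[2]=4
(0, 3): arr[0]=11 > arr[3]=4
(0, 5): arr[0]=11 > arr[5]=10
(0, 6): arr[0]=11 > arr[6]=2
(1, 2): arr[1]=6 > arr[2]=4
(1, 3): arr[1]=6 > arr[3]=4
(1, 6): arr[1]=6 > arr[6]=2
(2, 6): arr[2]=4 > arr[6]=2
(3, 6): arr[3]=4 > arr[6]=2
(4, 5): arr[4]=14 > arr[5]=10
(4, 6): arr[4]=14 > arr[6]=2
(5, 6): arr[5]=10 > arr[6]=2

Total inversions: 13

The array has 13 inversion(s): (0,1), (0,2), (0,3), (0,5), (0,6), (1,2), (1,3), (1,6), (2,6), (3,6), (4,5), (4,6), (5,6). Each pair (i,j) satisfies i < j and arr[i] > arr[j].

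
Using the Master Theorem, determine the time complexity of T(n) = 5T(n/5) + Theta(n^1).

Master Theorem for T(n) = 5T(n/5) + O(n^1):

a = 5, b = 5, c = 1
log_b(a) = log_5(5) = 1.0000

Case 2: c = 1 = log_5(5) = 1.0000
T(n) = O(n^1 log n) = O(n log n)

For T(n) = 5T(n/5) + O(n^1): log_5(5) = 1.0000. This is Case 2 of the Master Theorem (c = log_b(a), equal work at all levels), giving O(n log n).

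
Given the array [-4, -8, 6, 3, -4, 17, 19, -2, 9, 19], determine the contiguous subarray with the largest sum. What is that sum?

Using Kadane's algorithm on [-4, -8, 6, 3, -4, 17, 19, -2, 9, 19]:

Scanning through the array:
Position 1 (value -8): max_ending_here = -8, max_so_far = -4
Position 2 (value 6): max_ending_here = 6, max_so_far = 6
Position 3 (value 3): max_ending_here = 9, max_so_far = 9
Position 4 (value -4): max_ending_here = 5, max_so_far = 9
Position 5 (value 17): max_ending_here = 22, max_so_far = 22
Position 6 (value 19): max_ending_here = 41, max_so_far = 41
Position 7 (value -2): max_ending_here = 39, max_so_far = 41
Position 8 (value 9): max_ending_here = 48, max_so_far = 48
Position 9 (value 19): max_ending_here = 67, max_so_far = 67

Maximum subarray: [6, 3, -4, 17, 19, -2, 9, 19]
Maximum sum: 67

The maximum subarray is [6, 3, -4, 17, 19, -2, 9, 19] with sum 67. This subarray runs from index 2 to index 9.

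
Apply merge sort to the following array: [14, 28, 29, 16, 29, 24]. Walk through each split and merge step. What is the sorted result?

Merge sort trace:

Split: [14, 28, 29, 16, 29, 24] -> [14, 28, 29] and [16, 29, 24]
  Split: [14, 28, 29] -> [14] and [28, 29]
    Split: [28, 29] -> [28] and [29]
    Merge: [28] + [29] -> [28, 29]
  Merge: [14] + [28, 29] -> [14, 28, 29]
  Split: [16, 29, 24] -> [16] and [29, 24]
    Split: [29, 24] -> [29] and [24]
    Merge: [29] + [24] -> [24, 29]
  Merge: [16] + [24, 29] -> [16, 24, 29]
Merge: [14, 28, 29] + [16, 24, 29] -> [14, 16, 24, 28, 29, 29]

Final sorted array: [14, 16, 24, 28, 29, 29]

The merge sort proceeds by recursively splitting the array and merging sorted halves.
After all merges, the sorted array is [14, 16, 24, 28, 29, 29].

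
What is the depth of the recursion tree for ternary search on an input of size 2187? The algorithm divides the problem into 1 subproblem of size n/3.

For divide and conquer with division factor 3:

Problem sizes at each level:
Level 0: 2187
Level 1: 729
Level 2: 243
Level 3: 81
Level 4: 27
Level 5: 9
Level 6: 3
Level 7: 1

The root is level 0 and the size-1 base case is level 7 (the tree spans levels 0 through 7, i.e. 8 levels counting the root), so the depth is the number of divisions: log_3(2187) = 7

The recursion tree depth is log_3(2187) = 7. At each level, the problem size is divided by 3, so it takes 7 divisions to reduce to a base case of size 1. The algorithm makes 1 recursive call at each level.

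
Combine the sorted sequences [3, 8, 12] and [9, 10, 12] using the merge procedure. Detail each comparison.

Merging process:

Compare 3 vs 9: take 3 from left. Merged: [3]
Compare 8 vs 9: take 8 from left. Merged: [3, 8]
Compare 12 vs 9: take 9 from right. Merged: [3, 8, 9]
Compare 12 vs 10: take 10 from right. Merged: [3, 8, 9, 10]
Compare 12 vs 12: take 12 from left. Merged: [3, 8, 9, 10, 12]
Append remaining from right: [12]. Merged: [3, 8, 9, 10, 12, 12]

Final merged array: [3, 8, 9, 10, 12, 12]
Total comparisons: 5

The merged array is [3, 8, 9, 10, 12, 12], requiring 5 comparisons. The merge step runs in O(n) time where n is the total number of elements.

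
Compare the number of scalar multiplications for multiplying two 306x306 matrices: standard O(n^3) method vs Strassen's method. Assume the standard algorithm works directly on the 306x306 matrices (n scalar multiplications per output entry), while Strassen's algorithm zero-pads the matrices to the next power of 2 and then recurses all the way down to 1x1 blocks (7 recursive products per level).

Matrix multiplication for 306x306 matrices:

Strassen's algorithm requires power-of-2 dimensions. Pad 306x306 to 512x512 (next power of 2).

Standard algorithm: 306^3 = 28652616 multiplications
Strassen's algorithm: 7^(log2(512)) = 7^9 = 40353607 multiplications
Difference: 28652616 - 40353607 = -11700991 (Strassen uses MORE here due to padding overhead — for small or just-over-power-of-2 n, padding can outweigh the per-level savings)

Standard: 28652616 multiplications (306^3). Strassen: 40353607 multiplications (7^9, after padding to 512x512). Strassen reduces 8 recursive multiplications to 7 at each level.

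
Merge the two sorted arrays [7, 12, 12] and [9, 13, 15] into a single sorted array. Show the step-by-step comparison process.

Merging process:

Compare 7 vs 9: take 7 from left. Merged: [7]
Compare 12 vs 9: take 9 from right. Merged: [7, 9]
Compare 12 vs 13: take 12 from left. Merged: [7, 9, 12]
Compare 12 vs 13: take 12 from left. Merged: [7, 9, 12, 12]
Append remaining from right: [13, 15]. Merged: [7, 9, 12, 12, 13, 15]

Final merged array: [7, 9, 12, 12, 13, 15]
Total comparisons: 4

The merged array is [7, 9, 12, 12, 13, 15], requiring 4 comparisons. The merge step runs in O(n) time where n is the total number of elements.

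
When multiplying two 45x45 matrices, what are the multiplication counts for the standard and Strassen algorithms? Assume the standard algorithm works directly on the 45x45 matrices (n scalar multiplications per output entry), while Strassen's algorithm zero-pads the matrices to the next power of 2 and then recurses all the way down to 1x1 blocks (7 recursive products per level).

Matrix multiplication for 45x45 matrices:

Strassen's algorithm requires power-of-2 dimensions. Pad 45x45 to 64x64 (next power of 2).

Standard algorithm: 45^3 = 91125 multiplications
Strassen's algorithm: 7^(log2(64)) = 7^6 = 117649 multiplications
Difference: 91125 - 117649 = -26524 (Strassen uses MORE here due to padding overhead — for small or just-over-power-of-2 n, padding can outweigh the per-level savings)

Standard: 91125 multiplications (45^3). Strassen: 117649 multiplications (7^6, after padding to 64x64). Strassen reduces 8 recursive multiplications to 7 at each level.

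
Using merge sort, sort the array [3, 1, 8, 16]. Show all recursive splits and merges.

Merge sort trace:

Split: [3, 1, 8, 16] -> [3, 1] and [8, 16]
  Split: [3, 1] -> [3] and [1]
  Merge: [3] + [1] -> [1, 3]
  Split: [8, 16] -> [8] and [16]
  Merge: [8] + [16] -> [8, 16]
Merge: [1, 3] + [8, 16] -> [1, 3, 8, 16]

Final sorted array: [1, 3, 8, 16]

The merge sort proceeds by recursively splitting the array and merging sorted halves.
After all merges, the sorted array is [1, 3, 8, 16].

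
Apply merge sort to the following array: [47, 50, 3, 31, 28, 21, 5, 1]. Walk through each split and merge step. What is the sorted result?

Merge sort trace:

Split: [47, 50, 3, 31, 28, 21, 5, 1] -> [47, 50, 3, 31] and [28, 21, 5, 1]
  Split: [47, 50, 3, 31] -> [47, 50] and [3, 31]
    Split: [47, 50] -> [47] and [50]
    Merge: [47] + [50] -> [47, 50]
    Split: [3, 31] -> [3] and [31]
    Merge: [3] + [31] -> [3, 31]
  Merge: [47, 50] + [3, 31] -> [3, 31, 47, 50]
  Split: [28, 21, 5, 1] -> [28, 21] and [5, 1]
    Split: [28, 21] -> [28] and [21]
    Merge: [28] + [21] -> [21, 28]
    Split: [5, 1] -> [5] and [1]
    Merge: [5] + [1] -> [1, 5]
  Merge: [21, 28] + [1, 5] -> [1, 5, 21, 28]
Merge: [3, 31, 47, 50] + [1, 5, 21, 28] -> [1, 3, 5, 21, 28, 31, 47, 50]

Final sorted array: [1, 3, 5, 21, 28, 31, 47, 50]

The merge sort proceeds by recursively splitting the array and merging sorted halves.
After all merges, the sorted array is [1, 3, 5, 21, 28, 31, 47, 50].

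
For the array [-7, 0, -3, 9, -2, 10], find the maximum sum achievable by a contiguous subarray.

Using Kadane's algorithm on [-7, 0, -3, 9, -2, 10]:

Scanning through the array:
Position 1 (value 0): max_ending_here = 0, max_so_far = 0
Position 2 (value -3): max_ending_here = -3, max_so_far = 0
Position 3 (value 9): max_ending_here = 9, max_so_far = 9
Position 4 (value -2): max_ending_here = 7, max_so_far = 9
Position 5 (value 10): max_ending_here = 17, max_so_far = 17

Maximum subarray: [9, -2, 10]
Maximum sum: 17

The maximum subarray is [9, -2, 10] with sum 17. This subarray runs from index 3 to index 5.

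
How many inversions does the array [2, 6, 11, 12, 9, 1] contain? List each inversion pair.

Finding inversions in [2, 6, 11, 12, 9, 1]:

(0, 5): arr[0]=2 > arr[5]=1
(1, 5): arr[1]=6 > arr[5]=1
(2, 4): arr[2]=11 > arr[4]=9
(2, 5): arr[2]=11 > arr[5]=1
(3, 4): arr[3]=12 > arr[4]=9
(3, 5): arr[3]=12 > arr[5]=1
(4, 5): arr[4]=9 > arr[5]=1

Total inversions: 7

The array has 7 inversion(s): (0,5), (1,5), (2,4), (2,5), (3,4), (3,5), (4,5). Each pair (i,j) satisfies i < j and arr[i] > arr[j].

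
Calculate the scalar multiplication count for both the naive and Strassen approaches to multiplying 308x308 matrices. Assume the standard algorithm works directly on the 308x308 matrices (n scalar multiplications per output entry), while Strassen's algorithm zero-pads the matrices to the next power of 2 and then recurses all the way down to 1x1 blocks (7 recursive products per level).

Matrix multiplication for 308x308 matrices:

Strassen's algorithm requires power-of-2 dimensions. Pad 308x308 to 512x512 (next power of 2).

Standard algorithm: 308^3 = 29218112 multiplications
Strassen's algorithm: 7^(log2(512)) = 7^9 = 40353607 multiplications
Difference: 29218112 - 40353607 = -11135495 (Strassen uses MORE here due to padding overhead — for small or just-over-power-of-2 n, padding can outweigh the per-level savings)

Standard: 29218112 multiplications (308^3). Strassen: 40353607 multiplications (7^9, after padding to 512x512). Strassen reduces 8 recursive multiplications to 7 at each level.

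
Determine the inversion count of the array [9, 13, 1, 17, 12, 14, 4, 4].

Finding inversions in [9, 13, 1, 17, 12, 14, 4, 4]:

(0, 2): arr[0]=9 > arr[2]=1
(0, 6): arr[0]=9 > arr[6]=4
(0, 7): arr[0]=9 > arr[7]=4
(1, 2): arr[1]=13 > arr[2]=1
(1, 4): arr[1]=13 > arr[4]=12
(1, 6): arr[1]=13 > arr[6]=4
(1, 7): arr[1]=13 > arr[7]=4
(3, 4): arr[3]=17 > arr[4]=12
(3, 5): arr[3]=17 > arr[5]=14
(3, 6): arr[3]=17 > arr[6]=4
(3, 7): arr[3]=17 > arr[7]=4
(4, 6): arr[4]=12 > arr[6]=4
(4, 7): arr[4]=12 > arr[7]=4
(5, 6): arr[5]=14 > arr[6]=4
(5, 7): arr[5]=14 > arr[7]=4

Total inversions: 15

The array has 15 inversion(s): (0,2), (0,6), (0,7), (1,2), (1,4), (1,6), (1,7), (3,4), (3,5), (3,6), (3,7), (4,6), (4,7), (5,6), (5,7). Each pair (i,j) satisfies i < j and arr[i] > arr[j].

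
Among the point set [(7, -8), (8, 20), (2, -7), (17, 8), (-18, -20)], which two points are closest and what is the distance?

Computing all pairwise distances among 5 points:

d((7, -8), (8, 20)) = 28.0179
d((7, -8), (2, -7)) = 5.099 <-- minimum
d((7, -8), (17, 8)) = 18.868
d((7, -8), (-18, -20)) = 27.7308
d((8, 20), (2, -7)) = 27.6586
d((8, 20), (17, 8)) = 15.0
d((8, 20), (-18, -20)) = 47.7074
d((2, -7), (17, 8)) = 21.2132
d((2, -7), (-18, -20)) = 23.8537
d((17, 8), (-18, -20)) = 44.8219

Closest pair: (7, -8) and (2, -7) with distance 5.099

The closest pair is (7, -8) and (2, -7) with Euclidean distance 5.099. For 5 points, brute-force pairwise comparison is shown above. For large n, the divide-and-conquer algorithm (sort by x, recurse on halves, check the dividing strip) achieves O(n log n).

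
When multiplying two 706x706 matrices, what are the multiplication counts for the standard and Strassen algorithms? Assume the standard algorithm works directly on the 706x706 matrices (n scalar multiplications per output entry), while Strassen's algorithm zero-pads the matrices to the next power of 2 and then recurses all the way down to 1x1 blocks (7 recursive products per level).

Matrix multiplication for 706x706 matrices:

Strassen's algorithm requires power-of-2 dimensions. Pad 706x706 to 1024x1024 (next power of 2).

Standard algorithm: 706^3 = 351895816 multiplications
Strassen's algorithm: 7^(log2(1024)) = 7^10 = 282475249 multiplications
Savings: 351895816 - 282475249 = 69420567 multiplications

Standard: 351895816 multiplications (706^3). Strassen: 282475249 multiplications (7^10, after padding to 1024x1024). Strassen reduces 8 recursive multiplications to 7 at each level.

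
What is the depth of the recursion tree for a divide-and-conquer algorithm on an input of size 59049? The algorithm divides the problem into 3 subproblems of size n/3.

For divide and conquer with division factor 3:

Problem sizes at each level:
Level 0: 59049
Level 1: 19683
Level 2: 6561
Level 3: 2187
Level 4: 729
Level 5: 243
Level 6: 81
Level 7: 27
Level 8: 9
Level 9: 3
Level 10: 1

The root is level 0 and the size-1 base case is level 10 (the tree spans levels 0 through 10, i.e. 11 levels counting the root), so the depth is the number of divisions: log_3(59049) = 10

The recursion tree depth is log_3(59049) = 10. At each level, the problem size is divided by 3, so it takes 10 divisions to reduce to a base case of size 1. The algorithm makes 3 recursive calls at each level.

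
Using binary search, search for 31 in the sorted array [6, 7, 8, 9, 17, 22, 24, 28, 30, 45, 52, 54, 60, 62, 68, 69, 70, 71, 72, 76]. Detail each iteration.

Binary search for 31 in [6, 7, 8, 9, 17, 22, 24, 28, 30, 45, 52, 54, 60, 62, 68, 69, 70, 71, 72, 76]:

lo=0, hi=19, mid=9, arr[mid]=45 -> 45 > 31, search left half
lo=0, hi=8, mid=4, arr[mid]=17 -> 17 < 31, search right half
lo=5, hi=8, mid=6, arr[mid]=24 -> 24 < 31, search right half
lo=7, hi=8, mid=7, arr[mid]=28 -> 28 < 31, search right half
lo=8, hi=8, mid=8, arr[mid]=30 -> 30 < 31, search right half
lo=9 > hi=8, target 31 not found

Binary search determines that 31 is not in the array after 5 comparisons. The search space was exhausted without finding the target.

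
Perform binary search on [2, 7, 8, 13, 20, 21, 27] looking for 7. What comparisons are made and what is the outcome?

Binary search for 7 in [2, 7, 8, 13, 20, 21, 27]:

lo=0, hi=6, mid=3, arr[mid]=13 -> 13 > 7, search left half
lo=0, hi=2, mid=1, arr[mid]=7 -> Found target at index 1!

Binary search finds 7 at index 1 after 2 comparisons. The search repeatedly halves the search space by comparing with the middle element.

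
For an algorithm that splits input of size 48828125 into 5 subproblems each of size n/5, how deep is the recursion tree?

For divide and conquer with division factor 5:

Problem sizes at each level:
Level 0: 48828125
Level 1: 9765625
Level 2: 1953125
Level 3: 390625
Level 4: 78125
Level 5: 15625
Level 6: 3125
Level 7: 625
Level 8: 125
Level 9: 25
Level 10: 5
Level 11: 1

The root is level 0 and the size-1 base case is level 11 (the tree spans levels 0 through 11, i.e. 12 levels counting the root), so the depth is the number of divisions: log_5(48828125) = 11

The recursion tree depth is log_5(48828125) = 11. At each level, the problem size is divided by 5, so it takes 11 divisions to reduce to a base case of size 1. The algorithm makes 5 recursive calls at each level.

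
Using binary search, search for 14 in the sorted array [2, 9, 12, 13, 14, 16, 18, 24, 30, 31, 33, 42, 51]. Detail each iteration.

Binary search for 14 in [2, 9, 12, 13, 14, 16, 18, 24, 30, 31, 33, 42, 51]:

lo=0, hi=12, mid=6, arr[mid]=18 -> 18 > 14, search left half
lo=0, hi=5, mid=2, arr[mid]=12 -> 12 < 14, search right half
lo=3, hi=5, mid=4, arr[mid]=14 -> Found target at index 4!

Binary search finds 14 at index 4 after 3 comparisons. The search repeatedly halves the search space by comparing with the middle element.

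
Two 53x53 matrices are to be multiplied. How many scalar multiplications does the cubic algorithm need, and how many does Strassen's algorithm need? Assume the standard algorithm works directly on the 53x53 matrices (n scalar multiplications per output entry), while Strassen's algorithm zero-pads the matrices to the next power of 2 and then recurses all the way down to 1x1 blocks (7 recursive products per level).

Matrix multiplication for 53x53 matrices:

Strassen's algorithm requires power-of-2 dimensions. Pad 53x53 to 64x64 (next power of 2).

Standard algorithm: 53^3 = 148877 multiplications
Strassen's algorithm: 7^(log2(64)) = 7^6 = 117649 multiplications
Savings: 148877 - 117649 = 31228 multiplications

Standard: 148877 multiplications (53^3). Strassen: 117649 multiplications (7^6, after padding to 64x64). Strassen reduces 8 recursive multiplications to 7 at each level.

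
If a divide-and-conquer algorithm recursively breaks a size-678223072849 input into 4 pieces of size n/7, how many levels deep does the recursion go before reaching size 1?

For divide and conquer with division factor 7:

Problem sizes at each level:
Level 0: 678223072849
Level 1: 96889010407
Level 2: 13841287201
Level 3: 1977326743
Level 4: 282475249
Level 5: 40353607
Level 6: 5764801
Level 7: 823543
Level 8: 117649
Level 9: 16807
Level 10: 2401
Level 11: 343
Level 12: 49
Level 13: 7
Level 14: 1

The root is level 0 and the size-1 base case is level 14 (the tree spans levels 0 through 14, i.e. 15 levels counting the root), so the depth is the number of divisions: log_7(678223072849) = 14

The recursion tree depth is log_7(678223072849) = 14. At each level, the problem size is divided by 7, so it takes 14 divisions to reduce to a base case of size 1. The algorithm makes 4 recursive calls at each level.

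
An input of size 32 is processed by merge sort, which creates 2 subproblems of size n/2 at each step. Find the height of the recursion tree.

For divide and conquer with division factor 2:

Problem sizes at each level:
Level 0: 32
Level 1: 16
Level 2: 8
Level 3: 4
Level 4: 2
Level 5: 1

The root is level 0 and the size-1 base case is level 5 (the tree spans levels 0 through 5, i.e. 6 levels counting the root), so the depth is the number of divisions: log_2(32) = 5

The recursion tree depth is log_2(32) = 5. At each level, the problem size is divided by 2, so it takes 5 divisions to reduce to a base case of size 1. The algorithm makes 2 recursive calls at each level.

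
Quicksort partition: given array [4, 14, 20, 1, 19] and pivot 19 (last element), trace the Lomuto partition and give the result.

Lomuto partition with pivot = 19:

Initial array: [4, 14, 20, 1, 19]

arr[0]=4 <= 19: swap with position 0, array becomes [4, 14, 20, 1, 19]
arr[1]=14 <= 19: swap with position 1, array becomes [4, 14, 20, 1, 19]
arr[2]=20 > 19: no swap
arr[3]=1 <= 19: swap with position 2, array becomes [4, 14, 1, 20, 19]

Place pivot at position 3: [4, 14, 1, 19, 20]
Pivot position: 3

After partitioning with pivot 19, the array becomes [4, 14, 1, 19, 20]. The pivot is placed at index 3. All elements to the left of the pivot are <= 19, and all elements to the right are > 19.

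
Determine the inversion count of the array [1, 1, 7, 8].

Finding inversions in [1, 1, 7, 8]:


Total inversions: 0

The array has 0 inversions. It is already sorted.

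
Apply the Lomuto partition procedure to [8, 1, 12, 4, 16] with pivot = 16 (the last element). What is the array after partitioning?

Lomuto partition with pivot = 16:

Initial array: [8, 1, 12, 4, 16]

arr[0]=8 <= 16: swap with position 0, array becomes [8, 1, 12, 4, 16]
arr[1]=1 <= 16: swap with position 1, array becomes [8, 1, 12, 4, 16]
arr[2]=12 <= 16: swap with position 2, array becomes [8, 1, 12, 4, 16]
arr[3]=4 <= 16: swap with position 3, array becomes [8, 1, 12, 4, 16]

Place pivot at position 4: [8, 1, 12, 4, 16]
Pivot position: 4

After partitioning with pivot 16, the array becomes [8, 1, 12, 4, 16]. The pivot is placed at index 4. All elements to the left of the pivot are <= 16, and all elements to the right are > 16.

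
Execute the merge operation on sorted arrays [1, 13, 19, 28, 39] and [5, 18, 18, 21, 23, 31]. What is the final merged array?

Merging process:

Compare 1 vs 5: take 1 from left. Merged: [1]
Compare 13 vs 5: take 5 from right. Merged: [1, 5]
Compare 13 vs 18: take 13 from left. Merged: [1, 5, 13]
Compare 19 vs 18: take 18 from right. Merged: [1, 5, 13, 18]
Compare 19 vs 18: take 18 from right. Merged: [1, 5, 13, 18, 18]
Compare 19 vs 21: take 19 from left. Merged: [1, 5, 13, 18, 18, 19]
Compare 28 vs 21: take 21 from right. Merged: [1, 5, 13, 18, 18, 19, 21]
Compare 28 vs 23: take 23 from right. Merged: [1, 5, 13, 18, 18, 19, 21, 23]
Compare 28 vs 31: take 28 from left. Merged: [1, 5, 13, 18, 18, 19, 21, 23, 28]
Compare 39 vs 31: take 31 from right. Merged: [1, 5, 13, 18, 18, 19, 21, 23, 28, 31]
Append remaining from left: [39]. Merged: [1, 5, 13, 18, 18, 19, 21, 23, 28, 31, 39]

Final merged array: [1, 5, 13, 18, 18, 19, 21, 23, 28, 31, 39]
Total comparisons: 10

The merged array is [1, 5, 13, 18, 18, 19, 21, 23, 28, 31, 39], requiring 10 comparisons. The merge step runs in O(n) time where n is the total number of elements.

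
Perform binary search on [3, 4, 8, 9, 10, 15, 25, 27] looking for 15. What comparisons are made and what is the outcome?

Binary search for 15 in [3, 4, 8, 9, 10, 15, 25, 27]:

lo=0, hi=7, mid=3, arr[mid]=9 -> 9 < 15, search right half
lo=4, hi=7, mid=5, arr[mid]=15 -> Found target at index 5!

Binary search finds 15 at index 5 after 2 comparisons. The search repeatedly halves the search space by comparing with the middle element.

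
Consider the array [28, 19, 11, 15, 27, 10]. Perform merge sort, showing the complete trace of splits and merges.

Merge sort trace:

Split: [28, 19, 11, 15, 27, 10] -> [28, 19, 11] and [15, 27, 10]
  Split: [28, 19, 11] -> [28] and [19, 11]
    Split: [19, 11] -> [19] and [11]
    Merge: [19] + [11] -> [11, 19]
  Merge: [28] + [11, 19] -> [11, 19, 28]
  Split: [15, 27, 10] -> [15] and [27, 10]
    Split: [27, 10] -> [27] and [10]
    Merge: [27] + [10] -> [10, 27]
  Merge: [15] + [10, 27] -> [10, 15, 27]
Merge: [11, 19, 28] + [10, 15, 27] -> [10, 11, 15, 19, 27, 28]

Final sorted array: [10, 11, 15, 19, 27, 28]

The merge sort proceeds by recursively splitting the array and merging sorted halves.
After all merges, the sorted array is [10, 11, 15, 19, 27, 28].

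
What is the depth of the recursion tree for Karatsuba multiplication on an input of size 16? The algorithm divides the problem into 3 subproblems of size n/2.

For divide and conquer with division factor 2:

Problem sizes at each level:
Level 0: 16
Level 1: 8
Level 2: 4
Level 3: 2
Level 4: 1

The root is level 0 and the size-1 base case is level 4 (the tree spans levels 0 through 4, i.e. 5 levels counting the root), so the depth is the number of divisions: log_2(16) = 4

The recursion tree depth is log_2(16) = 4. At each level, the problem size is divided by 2, so it takes 4 divisions to reduce to a base case of size 1. The algorithm makes 3 recursive calls at each level.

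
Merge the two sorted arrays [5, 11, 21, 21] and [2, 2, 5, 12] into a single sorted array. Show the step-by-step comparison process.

Merging process:

Compare 5 vs 2: take 2 from right. Merged: [2]
Compare 5 vs 2: take 2 from right. Merged: [2, 2]
Compare 5 vs 5: take 5 from left. Merged: [2, 2, 5]
Compare 11 vs 5: take 5 from right. Merged: [2, 2, 5, 5]
Compare 11 vs 12: take 11 from left. Merged: [2, 2, 5, 5, 11]
Compare 21 vs 12: take 12 from right. Merged: [2, 2, 5, 5, 11, 12]
Append remaining from left: [21, 21]. Merged: [2, 2, 5, 5, 11, 12, 21, 21]

Final merged array: [2, 2, 5, 5, 11, 12, 21, 21]
Total comparisons: 6

The merged array is [2, 2, 5, 5, 11, 12, 21, 21], requiring 6 comparisons. The merge step runs in O(n) time where n is the total number of elements.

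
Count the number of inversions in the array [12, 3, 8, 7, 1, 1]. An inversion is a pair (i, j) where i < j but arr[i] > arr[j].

Finding inversions in [12, 3, 8, 7, 1, 1]:

(0, 1): arr[0]=12 > arr[1]=3
(0, 2): arr[0]=12 > arr[2]=8
(0, 3): arr[0]=12 > arr[3]=7
(0, 4): arr[0]=12 > arr[4]=1
(0, 5): arr[0]=12 > arr[5]=1
(1, 4): arr[1]=3 > arr[4]=1
(1, 5): arr[1]=3 > arr[5]=1
(2, 3): arr[2]=8 > arr[3]=7
(2, 4): arr[2]=8 > arr[4]=1
(2, 5): arr[2]=8 > arr[5]=1
(3, 4): arr[3]=7 > arr[4]=1
(3, 5): arr[3]=7 > arr[5]=1

Total inversions: 12

The array has 12 inversion(s): (0,1), (0,2), (0,3), (0,4), (0,5), (1,4), (1,5), (2,3), (2,4), (2,5), (3,4), (3,5). Each pair (i,j) satisfies i < j and arr[i] > arr[j].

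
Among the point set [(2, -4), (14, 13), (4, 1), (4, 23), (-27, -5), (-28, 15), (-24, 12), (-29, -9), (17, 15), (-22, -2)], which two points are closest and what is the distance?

Computing all pairwise distances among 10 points:

d((2, -4), (14, 13)) = 20.8087
d((2, -4), (4, 1)) = 5.3852
d((2, -4), (4, 23)) = 27.074
d((2, -4), (-27, -5)) = 29.0172
d((2, -4), (-28, 15)) = 35.5106
d((2, -4), (-24, 12)) = 30.5287
d((2, -4), (-29, -9)) = 31.4006
d((2, -4), (17, 15)) = 24.2074
d((2, -4), (-22, -2)) = 24.0832
d((14, 13), (4, 1)) = 15.6205
d((14, 13), (4, 23)) = 14.1421
d((14, 13), (-27, -5)) = 44.7772
d((14, 13), (-28, 15)) = 42.0476
d((14, 13), (-24, 12)) = 38.0132
d((14, 13), (-29, -9)) = 48.3011
d((14, 13), (17, 15)) = 3.6056 <-- minimum
d((14, 13), (-22, -2)) = 39.0
d((4, 1), (4, 23)) = 22.0
d((4, 1), (-27, -5)) = 31.5753
d((4, 1), (-28, 15)) = 34.9285
d((4, 1), (-24, 12)) = 30.0832
d((4, 1), (-29, -9)) = 34.4819
d((4, 1), (17, 15)) = 19.105
d((4, 1), (-22, -2)) = 26.1725
d((4, 23), (-27, -5)) = 41.7732
d((4, 23), (-28, 15)) = 32.9848
d((4, 23), (-24, 12)) = 30.0832
d((4, 23), (-29, -9)) = 45.9674
d((4, 23), (17, 15)) = 15.2643
d((4, 23), (-22, -2)) = 36.0694
d((-27, -5), (-28, 15)) = 20.025
d((-27, -5), (-24, 12)) = 17.2627
d((-27, -5), (-29, -9)) = 4.4721
d((-27, -5), (17, 15)) = 48.3322
d((-27, -5), (-22, -2)) = 5.831
d((-28, 15), (-24, 12)) = 5.0
d((-28, 15), (-29, -9)) = 24.0208
d((-28, 15), (17, 15)) = 45.0
d((-28, 15), (-22, -2)) = 18.0278
d((-24, 12), (-29, -9)) = 21.587
d((-24, 12), (17, 15)) = 41.1096
d((-24, 12), (-22, -2)) = 14.1421
d((-29, -9), (17, 15)) = 51.8845
d((-29, -9), (-22, -2)) = 9.8995
d((17, 15), (-22, -2)) = 42.5441

Closest pair: (14, 13) and (17, 15) with distance 3.6056

The closest pair is (14, 13) and (17, 15) with Euclidean distance 3.6056. For 10 points, brute-force pairwise comparison is shown above. For large n, the divide-and-conquer algorithm (sort by x, recurse on halves, check the dividing strip) achieves O(n log n).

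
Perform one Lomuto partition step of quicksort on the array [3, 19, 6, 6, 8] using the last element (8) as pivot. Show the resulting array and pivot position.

Lomuto partition with pivot = 8:

Initial array: [3, 19, 6, 6, 8]

arr[0]=3 <= 8: swap with position 0, array becomes [3, 19, 6, 6, 8]
arr[1]=19 > 8: no swap
arr[2]=6 <= 8: swap with position 1, array becomes [3, 6, 19, 6, 8]
arr[3]=6 <= 8: swap with position 2, array becomes [3, 6, 6, 19, 8]

Place pivot at position 3: [3, 6, 6, 8, 19]
Pivot position: 3

After partitioning with pivot 8, the array becomes [3, 6, 6, 8, 19]. The pivot is placed at index 3. All elements to the left of the pivot are <= 8, and all elements to the right are > 8.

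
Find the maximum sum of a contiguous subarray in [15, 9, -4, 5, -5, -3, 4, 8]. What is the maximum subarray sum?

Using Kadane's algorithm on [15, 9, -4, 5, -5, -3, 4, 8]:

Scanning through the array:
Position 1 (value 9): max_ending_here = 24, max_so_far = 24
Position 2 (value -4): max_ending_here = 20, max_so_far = 24
Position 3 (value 5): max_ending_here = 25, max_so_far = 25
Position 4 (value -5): max_ending_here = 20, max_so_far = 25
Position 5 (value -3): max_ending_here = 17, max_so_far = 25
Position 6 (value 4): max_ending_here = 21, max_so_far = 25
Position 7 (value 8): max_ending_here = 29, max_so_far = 29

Maximum subarray: [15, 9, -4, 5, -5, -3, 4, 8]
Maximum sum: 29

The maximum subarray is [15, 9, -4, 5, -5, -3, 4, 8] with sum 29. This subarray runs from index 0 to index 7.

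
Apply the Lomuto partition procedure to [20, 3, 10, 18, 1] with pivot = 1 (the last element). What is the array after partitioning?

Lomuto partition with pivot = 1:

Initial array: [20, 3, 10, 18, 1]

arr[0]=20 > 1: no swap
arr[1]=3 > 1: no swap
arr[2]=10 > 1: no swap
arr[3]=18 > 1: no swap

Place pivot at position 0: [1, 3, 10, 18, 20]
Pivot position: 0

After partitioning with pivot 1, the array becomes [1, 3, 10, 18, 20]. The pivot is placed at index 0. All elements to the left of the pivot are <= 1, and all elements to the right are > 1.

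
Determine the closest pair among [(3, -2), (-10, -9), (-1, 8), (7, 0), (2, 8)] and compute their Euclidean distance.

Computing all pairwise distances among 5 points:

d((3, -2), (-10, -9)) = 14.7648
d((3, -2), (-1, 8)) = 10.7703
d((3, -2), (7, 0)) = 4.4721
d((3, -2), (2, 8)) = 10.0499
d((-10, -9), (-1, 8)) = 19.2354
d((-10, -9), (7, 0)) = 19.2354
d((-10, -9), (2, 8)) = 20.8087
d((-1, 8), (7, 0)) = 11.3137
d((-1, 8), (2, 8)) = 3.0 <-- minimum
d((7, 0), (2, 8)) = 9.434

Closest pair: (-1, 8) and (2, 8) with distance 3.0

The closest pair is (-1, 8) and (2, 8) with Euclidean distance 3.0. For 5 points, brute-force pairwise comparison is shown above. For large n, the divide-and-conquer algorithm (sort by x, recurse on halves, check the dividing strip) achieves O(n log n).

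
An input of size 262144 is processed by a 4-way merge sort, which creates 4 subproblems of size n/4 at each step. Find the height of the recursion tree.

For divide and conquer with division factor 4:

Problem sizes at each level:
Level 0: 262144
Level 1: 65536
Level 2: 16384
Level 3: 4096
Level 4: 1024
Level 5: 256
Level 6: 64
Level 7: 16
Level 8: 4
Level 9: 1

The root is level 0 and the size-1 base case is level 9 (the tree spans levels 0 through 9, i.e. 10 levels counting the root), so the depth is the number of divisions: log_4(262144) = 9

The recursion tree depth is log_4(262144) = 9. At each level, the problem size is divided by 4, so it takes 9 divisions to reduce to a base case of size 1. The algorithm makes 4 recursive calls at each level.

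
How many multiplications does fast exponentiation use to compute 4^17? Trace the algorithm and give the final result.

Computing 4^17 by squaring (build up from 4^1; each line after the first costs one multiplication):

4^1 = 4
4^2 = (4^1)^2 = 4^2 = 16
4^4 = (4^2)^2 = 16^2 = 256
4^8 = (4^4)^2 = 256^2 = 65536
4^16 = (4^8)^2 = 65536^2 = 4294967296
4^17 = 4 * 4^16 = 4 * 4294967296 = 17179869184

Result: 17179869184
Multiplications needed: 5 (5 lines after 4^1)

4^17 = 17179869184. Using exponentiation by squaring, this requires 5 multiplications. The key idea: if the exponent is even, square the half-power; if odd, multiply by the base once.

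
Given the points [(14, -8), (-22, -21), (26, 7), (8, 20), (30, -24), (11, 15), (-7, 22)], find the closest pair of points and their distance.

Computing all pairwise distances among 7 points:

d((14, -8), (-22, -21)) = 38.2753
d((14, -8), (26, 7)) = 19.2094
d((14, -8), (8, 20)) = 28.6356
d((14, -8), (30, -24)) = 22.6274
d((14, -8), (11, 15)) = 23.1948
d((14, -8), (-7, 22)) = 36.6197
d((-22, -21), (26, 7)) = 55.5698
d((-22, -21), (8, 20)) = 50.8035
d((-22, -21), (30, -24)) = 52.0865
d((-22, -21), (11, 15)) = 48.8365
d((-22, -21), (-7, 22)) = 45.5412
d((26, 7), (8, 20)) = 22.2036
d((26, 7), (30, -24)) = 31.257
d((26, 7), (11, 15)) = 17.0
d((26, 7), (-7, 22)) = 36.2491
d((8, 20), (30, -24)) = 49.1935
d((8, 20), (11, 15)) = 5.831 <-- minimum
d((8, 20), (-7, 22)) = 15.1327
d((30, -24), (11, 15)) = 43.382
d((30, -24), (-7, 22)) = 59.0339
d((11, 15), (-7, 22)) = 19.3132

Closest pair: (8, 20) and (11, 15) with distance 5.831

The closest pair is (8, 20) and (11, 15) with Euclidean distance 5.831. For 7 points, brute-force pairwise comparison is shown above. For large n, the divide-and-conquer algorithm (sort by x, recurse on halves, check the dividing strip) achieves O(n log n).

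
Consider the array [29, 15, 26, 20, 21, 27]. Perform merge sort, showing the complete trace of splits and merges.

Merge sort trace:

Split: [29, 15, 26, 20, 21, 27] -> [29, 15, 26] and [20, 21, 27]
  Split: [29, 15, 26] -> [29] and [15, 26]
    Split: [15, 26] -> [15] and [26]
    Merge: [15] + [26] -> [15, 26]
  Merge: [29] + [15, 26] -> [15, 26, 29]
  Split: [20, 21, 27] -> [20] and [21, 27]
    Split: [21, 27] -> [21] and [27]
    Merge: [21] + [27] -> [21, 27]
  Merge: [20] + [21, 27] -> [20, 21, 27]
Merge: [15, 26, 29] + [20, 21, 27] -> [15, 20, 21, 26, 27, 29]

Final sorted array: [15, 20, 21, 26, 27, 29]

The merge sort proceeds by recursively splitting the array and merging sorted halves.
After all merges, the sorted array is [15, 20, 21, 26, 27, 29].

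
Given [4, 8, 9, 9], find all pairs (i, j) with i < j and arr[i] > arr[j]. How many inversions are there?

Finding inversions in [4, 8, 9, 9]:


Total inversions: 0

The array has 0 inversions. It is already sorted.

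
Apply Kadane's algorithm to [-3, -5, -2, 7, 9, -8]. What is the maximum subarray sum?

Using Kadane's algorithm on [-3, -5, -2, 7, 9, -8]:

Scanning through the array:
Position 1 (value -5): max_ending_here = -5, max_so_far = -3
Position 2 (value -2): max_ending_here = -2, max_so_far = -2
Position 3 (value 7): max_ending_here = 7, max_so_far = 7
Position 4 (value 9): max_ending_here = 16, max_so_far = 16
Position 5 (value -8): max_ending_here = 8, max_so_far = 16

Maximum subarray: [7, 9]
Maximum sum: 16

The maximum subarray is [7, 9] with sum 16. This subarray runs from index 3 to index 4.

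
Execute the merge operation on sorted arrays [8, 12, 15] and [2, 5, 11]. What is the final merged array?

Merging process:

Compare 8 vs 2: take 2 from right. Merged: [2]
Compare 8 vs 5: take 5 from right. Merged: [2, 5]
Compare 8 vs 11: take 8 from left. Merged: [2, 5, 8]
Compare 12 vs 11: take 11 from right. Merged: [2, 5, 8, 11]
Append remaining from left: [12, 15]. Merged: [2, 5, 8, 11, 12, 15]

Final merged array: [2, 5, 8, 11, 12, 15]
Total comparisons: 4

The merged array is [2, 5, 8, 11, 12, 15], requiring 4 comparisons. The merge step runs in O(n) time where n is the total number of elements.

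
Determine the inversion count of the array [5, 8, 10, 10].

Finding inversions in [5, 8, 10, 10]:


Total inversions: 0

The array has 0 inversions. It is already sorted.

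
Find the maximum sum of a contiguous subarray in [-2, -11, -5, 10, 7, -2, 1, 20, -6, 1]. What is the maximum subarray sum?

Using Kadane's algorithm on [-2, -11, -5, 10, 7, -2, 1, 20, -6, 1]:

Scanning through the array:
Position 1 (value -11): max_ending_here = -11, max_so_far = -2
Position 2 (value -5): max_ending_here = -5, max_so_far = -2
Position 3 (value 10): max_ending_here = 10, max_so_far = 10
Position 4 (value 7): max_ending_here = 17, max_so_far = 17
Position 5 (value -2): max_ending_here = 15, max_so_far = 17
Position 6 (value 1): max_ending_here = 16, max_so_far = 17
Position 7 (value 20): max_ending_here = 36, max_so_far = 36
Position 8 (value -6): max_ending_here = 30, max_so_far = 36
Position 9 (value 1): max_ending_here = 31, max_so_far = 36

Maximum subarray: [10, 7, -2, 1, 20]
Maximum sum: 36

The maximum subarray is [10, 7, -2, 1, 20] with sum 36. This subarray runs from index 3 to index 7.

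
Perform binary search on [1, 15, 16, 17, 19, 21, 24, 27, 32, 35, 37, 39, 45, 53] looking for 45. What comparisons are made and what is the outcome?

Binary search for 45 in [1, 15, 16, 17, 19, 21, 24, 27, 32, 35, 37, 39, 45, 53]:

lo=0, hi=13, mid=6, arr[mid]=24 -> 24 < 45, search right half
lo=7, hi=13, mid=10, arr[mid]=37 -> 37 < 45, search right half
lo=11, hi=13, mid=12, arr[mid]=45 -> Found target at index 12!

Binary search finds 45 at index 12 after 3 comparisons. The search repeatedly halves the search space by comparing with the middle element.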